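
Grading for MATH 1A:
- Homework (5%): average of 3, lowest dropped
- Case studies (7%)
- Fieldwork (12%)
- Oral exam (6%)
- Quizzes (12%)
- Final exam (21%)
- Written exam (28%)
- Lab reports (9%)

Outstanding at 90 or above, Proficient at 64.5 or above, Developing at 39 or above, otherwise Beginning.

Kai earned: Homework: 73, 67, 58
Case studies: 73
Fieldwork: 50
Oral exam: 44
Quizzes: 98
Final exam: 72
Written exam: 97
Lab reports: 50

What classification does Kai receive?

Proficient

Homework: drop 58 → average of remaining 2 = 140/2 = 70
Weighted total:
  Homework 70 × 0.05 = 3.5
  Case studies 73 × 0.07 = 5.11
  Fieldwork 50 × 0.12 = 6
  Oral exam 44 × 0.06 = 2.64
  Quizzes 98 × 0.12 = 11.76
  Final exam 72 × 0.21 = 15.12
  Written exam 97 × 0.28 = 27.16
  Lab reports 50 × 0.09 = 4.5
Sum = 75.79
75.79 is ≥ 64.5 and < 90 → Proficient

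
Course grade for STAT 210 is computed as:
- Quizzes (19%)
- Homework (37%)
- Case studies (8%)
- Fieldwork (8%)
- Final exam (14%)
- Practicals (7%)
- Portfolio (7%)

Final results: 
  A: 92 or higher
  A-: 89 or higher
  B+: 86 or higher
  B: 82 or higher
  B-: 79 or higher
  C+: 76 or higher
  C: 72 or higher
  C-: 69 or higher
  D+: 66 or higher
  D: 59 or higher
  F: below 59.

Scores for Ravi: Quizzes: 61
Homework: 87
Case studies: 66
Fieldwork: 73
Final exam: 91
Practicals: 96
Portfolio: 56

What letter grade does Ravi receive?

Weighted total:
  Quizzes 61 × 0.19 = 11.59
  Homework 87 × 0.37 = 32.19
  Case studies 66 × 0.08 = 5.28
  Fieldwork 73 × 0.08 = 5.84
  Final exam 91 × 0.14 = 12.74
  Practicals 96 × 0.07 = 6.72
  Portfolio 56 × 0.07 = 3.92
Sum = 78.28
78.28 is ≥ 76 and < 79 → C+

C+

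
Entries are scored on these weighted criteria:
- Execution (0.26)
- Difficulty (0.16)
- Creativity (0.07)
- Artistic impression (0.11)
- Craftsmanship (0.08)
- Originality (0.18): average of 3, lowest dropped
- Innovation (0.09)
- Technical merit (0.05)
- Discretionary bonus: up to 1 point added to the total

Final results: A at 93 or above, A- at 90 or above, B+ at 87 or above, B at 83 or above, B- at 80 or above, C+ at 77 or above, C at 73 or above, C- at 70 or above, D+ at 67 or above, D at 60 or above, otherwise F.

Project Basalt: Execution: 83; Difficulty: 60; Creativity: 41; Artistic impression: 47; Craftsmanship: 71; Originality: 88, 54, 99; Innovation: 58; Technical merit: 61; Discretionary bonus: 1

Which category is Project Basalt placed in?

C-

Originality: drop 54 → average of remaining 2 = 187/2 = 93.5
Weighted total:
  Execution 83 × 0.26 = 21.58
  Difficulty 60 × 0.16 = 9.6
  Creativity 41 × 0.07 = 2.87
  Artistic impression 47 × 0.11 = 5.17
  Craftsmanship 71 × 0.08 = 5.68
  Originality 93.5 × 0.18 = 16.83
  Innovation 58 × 0.09 = 5.22
  Technical merit 61 × 0.05 = 3.05
Sum = 70
Discretionary bonus: 70 + 1 = 71
71 is ≥ 70 and < 73 → C-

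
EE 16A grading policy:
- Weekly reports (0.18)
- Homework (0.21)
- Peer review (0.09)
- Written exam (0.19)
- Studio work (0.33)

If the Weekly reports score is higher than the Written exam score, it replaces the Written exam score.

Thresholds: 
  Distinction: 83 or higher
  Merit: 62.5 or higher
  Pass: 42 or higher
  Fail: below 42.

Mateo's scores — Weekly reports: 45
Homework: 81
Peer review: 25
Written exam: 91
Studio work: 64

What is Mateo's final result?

Weekly reports (45) ≤ Written exam (91), so Written exam stays at 91.
Weighted total:
  Weekly reports 45 × 0.18 = 8.1
  Homework 81 × 0.21 = 17.01
  Peer review 25 × 0.09 = 2.25
  Written exam 91 × 0.19 = 17.29
  Studio work 64 × 0.33 = 21.12
Sum = 65.77
65.77 is ≥ 62.5 and < 83 → Merit

Merit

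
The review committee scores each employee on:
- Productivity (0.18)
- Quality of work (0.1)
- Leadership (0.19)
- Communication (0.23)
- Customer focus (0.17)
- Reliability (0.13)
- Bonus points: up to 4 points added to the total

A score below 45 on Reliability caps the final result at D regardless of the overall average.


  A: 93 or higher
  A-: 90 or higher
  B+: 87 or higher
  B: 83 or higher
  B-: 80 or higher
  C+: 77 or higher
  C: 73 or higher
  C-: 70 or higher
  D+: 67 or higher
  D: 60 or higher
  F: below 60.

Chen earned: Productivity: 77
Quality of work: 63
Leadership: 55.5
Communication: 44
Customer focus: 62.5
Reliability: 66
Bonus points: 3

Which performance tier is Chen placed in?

D

Reliability score 66 ≥ 45: minimum met.
Weighted total:
  Productivity 77 × 0.18 = 13.86
  Quality of work 63 × 0.1 = 6.3
  Leadership 55.5 × 0.19 = 10.545
  Communication 44 × 0.23 = 10.12
  Customer focus 62.5 × 0.17 = 10.625
  Reliability 66 × 0.13 = 8.58
Sum = 60.03
Bonus points: 60.03 + 3 = 63.03
63.03 is ≥ 60 and < 67 → D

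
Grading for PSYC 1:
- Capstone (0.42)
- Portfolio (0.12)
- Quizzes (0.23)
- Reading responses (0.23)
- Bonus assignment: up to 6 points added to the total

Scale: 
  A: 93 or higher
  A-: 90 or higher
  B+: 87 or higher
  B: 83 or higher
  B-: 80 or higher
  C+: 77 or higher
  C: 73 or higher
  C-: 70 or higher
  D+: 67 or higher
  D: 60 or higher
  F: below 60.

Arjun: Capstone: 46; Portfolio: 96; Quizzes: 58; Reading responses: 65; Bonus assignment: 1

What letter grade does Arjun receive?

D

Weighted total:
  Capstone 46 × 0.42 = 19.32
  Portfolio 96 × 0.12 = 11.52
  Quizzes 58 × 0.23 = 13.34
  Reading responses 65 × 0.23 = 14.95
Sum = 59.13
Bonus assignment: 59.13 + 1 = 60.13
60.13 is ≥ 60 and < 67 → D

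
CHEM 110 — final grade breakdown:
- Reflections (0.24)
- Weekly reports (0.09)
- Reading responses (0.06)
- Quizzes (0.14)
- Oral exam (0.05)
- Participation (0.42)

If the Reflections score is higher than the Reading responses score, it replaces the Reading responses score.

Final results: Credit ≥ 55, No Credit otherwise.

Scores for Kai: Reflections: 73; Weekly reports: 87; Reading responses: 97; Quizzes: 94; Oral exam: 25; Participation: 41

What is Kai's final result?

Reflections (73) ≤ Reading responses (97), so Reading responses stays at 97.
Weighted total:
  Reflections 73 × 0.24 = 17.52
  Weekly reports 87 × 0.09 = 7.83
  Reading responses 97 × 0.06 = 5.82
  Quizzes 94 × 0.14 = 13.16
  Oral exam 25 × 0.05 = 1.25
  Participation 41 × 0.42 = 17.22
Sum = 62.8
62.8 ≥ 55 → Credit

Credit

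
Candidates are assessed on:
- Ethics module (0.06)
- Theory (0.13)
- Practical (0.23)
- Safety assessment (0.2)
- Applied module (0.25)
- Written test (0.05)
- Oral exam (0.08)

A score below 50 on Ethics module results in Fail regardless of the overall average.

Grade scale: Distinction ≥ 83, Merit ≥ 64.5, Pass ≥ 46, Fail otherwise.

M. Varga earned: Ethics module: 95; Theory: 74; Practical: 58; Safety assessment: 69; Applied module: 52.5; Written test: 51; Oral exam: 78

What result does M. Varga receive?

Pass

Ethics module score 95 ≥ 50: minimum met.
Weighted total:
  Ethics module 95 × 0.06 = 5.7
  Theory 74 × 0.13 = 9.62
  Practical 58 × 0.23 = 13.34
  Safety assessment 69 × 0.2 = 13.8
  Applied module 52.5 × 0.25 = 13.125
  Written test 51 × 0.05 = 2.55
  Oral exam 78 × 0.08 = 6.24
Sum = 64.375
64.375 is ≥ 46 and < 64.5 → Pass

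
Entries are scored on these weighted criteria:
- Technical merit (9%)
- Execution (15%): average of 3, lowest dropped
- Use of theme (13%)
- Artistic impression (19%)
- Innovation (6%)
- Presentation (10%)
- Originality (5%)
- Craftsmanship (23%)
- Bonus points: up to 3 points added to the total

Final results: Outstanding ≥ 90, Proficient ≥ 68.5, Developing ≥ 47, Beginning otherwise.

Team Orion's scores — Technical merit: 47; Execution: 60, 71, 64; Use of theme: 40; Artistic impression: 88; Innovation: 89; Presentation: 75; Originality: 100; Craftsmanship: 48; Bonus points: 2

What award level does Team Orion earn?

Execution: drop 60 → average of remaining 2 = 135/2 = 67.5
Weighted total:
  Technical merit 47 × 0.09 = 4.23
  Execution 67.5 × 0.15 = 10.125
  Use of theme 40 × 0.13 = 5.2
  Artistic impression 88 × 0.19 = 16.72
  Innovation 89 × 0.06 = 5.34
  Presentation 75 × 0.1 = 7.5
  Originality 100 × 0.05 = 5
  Craftsmanship 48 × 0.23 = 11.04
Sum = 65.155
Bonus points: 65.155 + 2 = 67.155
67.155 is ≥ 47 and < 68.5 → Developing

Developing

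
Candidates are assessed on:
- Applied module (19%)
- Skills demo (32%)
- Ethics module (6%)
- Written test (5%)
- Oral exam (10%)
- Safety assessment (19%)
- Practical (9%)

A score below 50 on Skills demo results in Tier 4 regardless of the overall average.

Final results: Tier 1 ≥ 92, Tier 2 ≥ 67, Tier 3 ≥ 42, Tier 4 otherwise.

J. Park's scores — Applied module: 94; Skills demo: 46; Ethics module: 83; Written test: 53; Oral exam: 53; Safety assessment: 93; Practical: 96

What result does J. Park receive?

Skills demo score 46 < 50: minimum not met.
Weighted total:
  Applied module 94 × 0.19 = 17.86
  Skills demo 46 × 0.32 = 14.72
  Ethics module 83 × 0.06 = 4.98
  Written test 53 × 0.05 = 2.65
  Oral exam 53 × 0.1 = 5.3
  Safety assessment 93 × 0.19 = 17.67
  Practical 96 × 0.09 = 8.64
Sum = 71.82
Because the Skills demo minimum was not met, the result is Tier 4.

Tier 4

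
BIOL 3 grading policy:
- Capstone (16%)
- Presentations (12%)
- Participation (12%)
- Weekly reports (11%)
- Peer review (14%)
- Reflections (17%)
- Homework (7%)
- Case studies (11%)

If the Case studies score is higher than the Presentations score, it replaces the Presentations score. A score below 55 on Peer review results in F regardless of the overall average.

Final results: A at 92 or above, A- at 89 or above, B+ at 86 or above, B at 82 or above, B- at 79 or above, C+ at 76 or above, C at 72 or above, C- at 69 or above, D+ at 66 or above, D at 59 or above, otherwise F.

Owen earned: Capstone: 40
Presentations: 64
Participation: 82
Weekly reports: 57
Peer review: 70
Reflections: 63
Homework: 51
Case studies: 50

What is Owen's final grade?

D

Case studies (50) ≤ Presentations (64), so Presentations stays at 64.
Peer review score 70 ≥ 55: minimum met.
Weighted total:
  Capstone 40 × 0.16 = 6.4
  Presentations 64 × 0.12 = 7.68
  Participation 82 × 0.12 = 9.84
  Weekly reports 57 × 0.11 = 6.27
  Peer review 70 × 0.14 = 9.8
  Reflections 63 × 0.17 = 10.71
  Homework 51 × 0.07 = 3.57
  Case studies 50 × 0.11 = 5.5
Sum = 59.77
59.77 is ≥ 59 and < 66 → D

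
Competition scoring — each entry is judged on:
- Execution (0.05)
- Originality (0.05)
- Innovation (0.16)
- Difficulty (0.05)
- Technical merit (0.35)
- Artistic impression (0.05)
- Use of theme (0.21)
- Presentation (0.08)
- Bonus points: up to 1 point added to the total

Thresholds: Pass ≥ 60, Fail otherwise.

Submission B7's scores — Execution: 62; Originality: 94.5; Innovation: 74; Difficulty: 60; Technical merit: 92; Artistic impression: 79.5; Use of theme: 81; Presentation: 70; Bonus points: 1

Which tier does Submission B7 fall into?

Weighted total:
  Execution 62 × 0.05 = 3.1
  Originality 94.5 × 0.05 = 4.725
  Innovation 74 × 0.16 = 11.84
  Difficulty 60 × 0.05 = 3
  Technical merit 92 × 0.35 = 32.2
  Artistic impression 79.5 × 0.05 = 3.975
  Use of theme 81 × 0.21 = 17.01
  Presentation 70 × 0.08 = 5.6
Sum = 81.45
Bonus points: 81.45 + 1 = 82.45
82.45 ≥ 60 → Pass

Pass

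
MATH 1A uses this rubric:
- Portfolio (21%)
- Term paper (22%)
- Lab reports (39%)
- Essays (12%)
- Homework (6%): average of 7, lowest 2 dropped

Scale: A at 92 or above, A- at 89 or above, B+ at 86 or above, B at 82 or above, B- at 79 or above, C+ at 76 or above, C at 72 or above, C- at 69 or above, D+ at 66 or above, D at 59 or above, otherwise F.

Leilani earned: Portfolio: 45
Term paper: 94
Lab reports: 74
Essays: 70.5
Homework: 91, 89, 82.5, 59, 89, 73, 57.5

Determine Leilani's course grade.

Homework: drop 57.5, 59 → average of remaining 5 = 424.5/5 = 84.9
Weighted total:
  Portfolio 45 × 0.21 = 9.45
  Term paper 94 × 0.22 = 20.68
  Lab reports 74 × 0.39 = 28.86
  Essays 70.5 × 0.12 = 8.46
  Homework 84.9 × 0.06 = 5.094
Sum = 72.544
72.544 is ≥ 72 and < 76 → C

C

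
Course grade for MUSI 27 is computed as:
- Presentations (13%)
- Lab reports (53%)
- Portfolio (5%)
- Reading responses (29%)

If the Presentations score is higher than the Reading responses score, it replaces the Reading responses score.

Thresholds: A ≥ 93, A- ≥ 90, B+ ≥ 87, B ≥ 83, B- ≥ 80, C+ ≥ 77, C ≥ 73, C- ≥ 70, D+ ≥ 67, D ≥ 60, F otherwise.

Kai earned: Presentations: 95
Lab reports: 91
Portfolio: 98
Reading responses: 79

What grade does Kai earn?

A

Presentations (95) > Reading responses (79), so Reading responses counts as 95.
Weighted total:
  Presentations 95 × 0.13 = 12.35
  Lab reports 91 × 0.53 = 48.23
  Portfolio 98 × 0.05 = 4.9
  Reading responses 95 × 0.29 = 27.55
Sum = 93.03
93.03 ≥ 93 → A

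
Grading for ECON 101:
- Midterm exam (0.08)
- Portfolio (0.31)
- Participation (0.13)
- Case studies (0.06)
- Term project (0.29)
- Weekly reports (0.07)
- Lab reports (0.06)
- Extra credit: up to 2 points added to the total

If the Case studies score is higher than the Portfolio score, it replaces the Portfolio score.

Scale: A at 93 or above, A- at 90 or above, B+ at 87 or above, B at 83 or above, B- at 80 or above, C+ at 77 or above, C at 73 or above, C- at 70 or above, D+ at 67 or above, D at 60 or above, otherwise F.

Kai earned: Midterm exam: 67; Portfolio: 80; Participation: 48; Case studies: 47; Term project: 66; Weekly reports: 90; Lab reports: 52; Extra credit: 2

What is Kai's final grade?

D+

Case studies (47) ≤ Portfolio (80), so Portfolio stays at 80.
Weighted total:
  Midterm exam 67 × 0.08 = 5.36
  Portfolio 80 × 0.31 = 24.8
  Participation 48 × 0.13 = 6.24
  Case studies 47 × 0.06 = 2.82
  Term project 66 × 0.29 = 19.14
  Weekly reports 90 × 0.07 = 6.3
  Lab reports 52 × 0.06 = 3.12
Sum = 67.78
Extra credit: 67.78 + 2 = 69.78
69.78 is ≥ 67 and < 70 → D+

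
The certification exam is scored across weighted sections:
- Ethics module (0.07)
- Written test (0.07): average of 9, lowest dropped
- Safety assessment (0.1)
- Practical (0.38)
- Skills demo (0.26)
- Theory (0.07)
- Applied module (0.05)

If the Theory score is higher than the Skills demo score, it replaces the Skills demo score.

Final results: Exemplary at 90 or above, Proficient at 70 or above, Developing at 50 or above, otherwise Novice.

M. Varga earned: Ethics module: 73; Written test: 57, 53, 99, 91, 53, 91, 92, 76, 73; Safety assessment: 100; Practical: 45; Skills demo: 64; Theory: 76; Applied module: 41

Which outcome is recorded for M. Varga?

Developing

Written test: drop 53 → average of remaining 8 = 632/8 = 79
Theory (76) > Skills demo (64), so Skills demo counts as 76.
Weighted total:
  Ethics module 73 × 0.07 = 5.11
  Written test 79 × 0.07 = 5.53
  Safety assessment 100 × 0.1 = 10
  Practical 45 × 0.38 = 17.1
  Skills demo 76 × 0.26 = 19.76
  Theory 76 × 0.07 = 5.32
  Applied module 41 × 0.05 = 2.05
Sum = 64.87
64.87 is ≥ 50 and < 70 → Developing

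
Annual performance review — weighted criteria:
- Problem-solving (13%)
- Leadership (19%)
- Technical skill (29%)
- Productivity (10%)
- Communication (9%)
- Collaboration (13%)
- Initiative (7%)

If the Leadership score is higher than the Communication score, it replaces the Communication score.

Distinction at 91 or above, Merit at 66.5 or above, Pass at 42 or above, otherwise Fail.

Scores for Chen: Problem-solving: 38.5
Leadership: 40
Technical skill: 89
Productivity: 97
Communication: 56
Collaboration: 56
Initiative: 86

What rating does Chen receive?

Pass

Leadership (40) ≤ Communication (56), so Communication stays at 56.
Weighted total:
  Problem-solving 38.5 × 0.13 = 5.005
  Leadership 40 × 0.19 = 7.6
  Technical skill 89 × 0.29 = 25.81
  Productivity 97 × 0.1 = 9.7
  Communication 56 × 0.09 = 5.04
  Collaboration 56 × 0.13 = 7.28
  Initiative 86 × 0.07 = 6.02
Sum = 66.455
66.455 is ≥ 42 and < 66.5 → Pass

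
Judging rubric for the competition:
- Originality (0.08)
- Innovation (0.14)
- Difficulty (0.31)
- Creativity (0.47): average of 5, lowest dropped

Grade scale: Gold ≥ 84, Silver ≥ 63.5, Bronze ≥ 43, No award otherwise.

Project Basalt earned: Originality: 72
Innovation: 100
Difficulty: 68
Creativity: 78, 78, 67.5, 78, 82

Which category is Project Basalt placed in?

Silver

Creativity: drop 67.5 → average of remaining 4 = 316/4 = 79
Weighted total:
  Originality 72 × 0.08 = 5.76
  Innovation 100 × 0.14 = 14
  Difficulty 68 × 0.31 = 21.08
  Creativity 79 × 0.47 = 37.13
Sum = 77.97
77.97 is ≥ 63.5 and < 84 → Silver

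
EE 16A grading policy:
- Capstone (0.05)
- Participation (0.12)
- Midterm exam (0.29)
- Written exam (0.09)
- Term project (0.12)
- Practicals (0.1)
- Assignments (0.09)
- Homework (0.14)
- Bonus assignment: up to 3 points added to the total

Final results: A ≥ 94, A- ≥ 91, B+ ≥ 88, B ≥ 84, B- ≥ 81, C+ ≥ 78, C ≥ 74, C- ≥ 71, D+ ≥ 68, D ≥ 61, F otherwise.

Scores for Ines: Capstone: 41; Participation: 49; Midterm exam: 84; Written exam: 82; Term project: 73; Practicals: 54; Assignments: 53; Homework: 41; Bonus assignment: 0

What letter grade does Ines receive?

D

Weighted total:
  Capstone 41 × 0.05 = 2.05
  Participation 49 × 0.12 = 5.88
  Midterm exam 84 × 0.29 = 24.36
  Written exam 82 × 0.09 = 7.38
  Term project 73 × 0.12 = 8.76
  Practicals 54 × 0.1 = 5.4
  Assignments 53 × 0.09 = 4.77
  Homework 41 × 0.14 = 5.74
Sum = 64.34
Bonus assignment: 64.34 + 0 = 64.34
64.34 is ≥ 61 and < 68 → D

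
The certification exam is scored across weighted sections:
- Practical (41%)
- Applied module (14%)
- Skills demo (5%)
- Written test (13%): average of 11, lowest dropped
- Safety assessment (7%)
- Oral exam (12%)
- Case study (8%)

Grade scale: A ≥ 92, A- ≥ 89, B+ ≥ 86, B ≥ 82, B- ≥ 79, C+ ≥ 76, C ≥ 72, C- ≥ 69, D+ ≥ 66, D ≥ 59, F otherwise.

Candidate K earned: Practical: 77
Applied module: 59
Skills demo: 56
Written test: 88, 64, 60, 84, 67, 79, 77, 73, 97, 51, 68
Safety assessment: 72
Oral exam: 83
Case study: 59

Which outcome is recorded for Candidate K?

Written test: drop 51 → average of remaining 10 = 757/10 = 75.7
Weighted total:
  Practical 77 × 0.41 = 31.57
  Applied module 59 × 0.14 = 8.26
  Skills demo 56 × 0.05 = 2.8
  Written test 75.7 × 0.13 = 9.841
  Safety assessment 72 × 0.07 = 5.04
  Oral exam 83 × 0.12 = 9.96
  Case study 59 × 0.08 = 4.72
Sum = 72.191
72.191 is ≥ 72 and < 76 → C

C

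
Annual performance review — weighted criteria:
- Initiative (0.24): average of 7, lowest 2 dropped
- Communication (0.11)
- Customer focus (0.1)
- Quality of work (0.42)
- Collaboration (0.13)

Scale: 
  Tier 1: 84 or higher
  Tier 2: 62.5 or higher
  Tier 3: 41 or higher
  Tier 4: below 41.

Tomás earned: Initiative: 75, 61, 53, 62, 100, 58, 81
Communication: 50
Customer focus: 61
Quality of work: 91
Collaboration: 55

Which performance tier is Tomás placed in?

Initiative: drop 53, 58 → average of remaining 5 = 379/5 = 75.8
Weighted total:
  Initiative 75.8 × 0.24 = 18.192
  Communication 50 × 0.11 = 5.5
  Customer focus 61 × 0.1 = 6.1
  Quality of work 91 × 0.42 = 38.22
  Collaboration 55 × 0.13 = 7.15
Sum = 75.162
75.162 is ≥ 62.5 and < 84 → Tier 2

Tier 2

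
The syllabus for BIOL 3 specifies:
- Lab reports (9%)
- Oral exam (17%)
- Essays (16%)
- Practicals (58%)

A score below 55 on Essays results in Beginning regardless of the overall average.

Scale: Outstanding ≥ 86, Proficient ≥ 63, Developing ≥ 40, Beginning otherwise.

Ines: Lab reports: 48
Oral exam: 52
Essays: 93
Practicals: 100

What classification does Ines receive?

Outstanding

Essays score 93 ≥ 55: minimum met.
Weighted total:
  Lab reports 48 × 0.09 = 4.32
  Oral exam 52 × 0.17 = 8.84
  Essays 93 × 0.16 = 14.88
  Practicals 100 × 0.58 = 58
Sum = 86.04
86.04 ≥ 86 → Outstanding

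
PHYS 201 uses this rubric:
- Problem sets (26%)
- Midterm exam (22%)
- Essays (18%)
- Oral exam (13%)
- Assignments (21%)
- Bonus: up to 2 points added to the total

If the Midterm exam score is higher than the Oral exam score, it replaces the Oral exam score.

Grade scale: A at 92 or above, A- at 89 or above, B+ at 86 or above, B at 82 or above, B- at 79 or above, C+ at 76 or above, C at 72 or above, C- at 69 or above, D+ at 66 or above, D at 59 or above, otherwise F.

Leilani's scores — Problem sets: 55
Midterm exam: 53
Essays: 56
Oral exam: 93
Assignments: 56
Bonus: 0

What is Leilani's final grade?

Midterm exam (53) ≤ Oral exam (93), so Oral exam stays at 93.
Weighted total:
  Problem sets 55 × 0.26 = 14.3
  Midterm exam 53 × 0.22 = 11.66
  Essays 56 × 0.18 = 10.08
  Oral exam 93 × 0.13 = 12.09
  Assignments 56 × 0.21 = 11.76
Sum = 59.89
Bonus: 59.89 + 0 = 59.89
59.89 is ≥ 59 and < 66 → D

D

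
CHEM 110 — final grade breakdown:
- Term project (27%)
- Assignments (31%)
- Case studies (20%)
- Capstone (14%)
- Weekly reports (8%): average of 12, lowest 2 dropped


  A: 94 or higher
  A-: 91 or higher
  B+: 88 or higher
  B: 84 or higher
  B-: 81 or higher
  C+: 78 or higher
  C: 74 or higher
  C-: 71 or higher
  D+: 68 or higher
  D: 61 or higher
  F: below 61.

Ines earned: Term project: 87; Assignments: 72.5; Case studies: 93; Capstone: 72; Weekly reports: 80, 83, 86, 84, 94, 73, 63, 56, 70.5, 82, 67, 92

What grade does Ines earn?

B-

Weekly reports: drop 56, 63 → average of remaining 10 = 811.5/10 = 81.15
Weighted total:
  Term project 87 × 0.27 = 23.49
  Assignments 72.5 × 0.31 = 22.475
  Case studies 93 × 0.2 = 18.6
  Capstone 72 × 0.14 = 10.08
  Weekly reports 81.15 × 0.08 = 6.492
Sum = 81.137
81.137 is ≥ 81 and < 84 → B-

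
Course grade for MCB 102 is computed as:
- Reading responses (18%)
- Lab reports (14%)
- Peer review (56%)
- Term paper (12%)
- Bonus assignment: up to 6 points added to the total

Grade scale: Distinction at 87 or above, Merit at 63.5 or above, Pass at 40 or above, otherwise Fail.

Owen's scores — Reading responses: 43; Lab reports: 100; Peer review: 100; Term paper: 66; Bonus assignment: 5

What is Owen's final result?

Weighted total:
  Reading responses 43 × 0.18 = 7.74
  Lab reports 100 × 0.14 = 14
  Peer review 100 × 0.56 = 56
  Term paper 66 × 0.12 = 7.92
Sum = 85.66
Bonus assignment: 85.66 + 5 = 90.66
90.66 ≥ 87 → Distinction

Distinction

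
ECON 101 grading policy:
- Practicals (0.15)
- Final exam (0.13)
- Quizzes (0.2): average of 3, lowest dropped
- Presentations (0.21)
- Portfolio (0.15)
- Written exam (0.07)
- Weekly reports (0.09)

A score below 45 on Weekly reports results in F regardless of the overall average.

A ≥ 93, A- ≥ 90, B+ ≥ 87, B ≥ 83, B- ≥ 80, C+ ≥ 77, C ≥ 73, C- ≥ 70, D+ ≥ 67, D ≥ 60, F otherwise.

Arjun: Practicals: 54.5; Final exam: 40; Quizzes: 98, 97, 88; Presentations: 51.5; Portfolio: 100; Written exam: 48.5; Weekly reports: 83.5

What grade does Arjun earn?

D+

Quizzes: drop 88 → average of remaining 2 = 195/2 = 97.5
Weekly reports score 83.5 ≥ 45: minimum met.
Weighted total:
  Practicals 54.5 × 0.15 = 8.175
  Final exam 40 × 0.13 = 5.2
  Quizzes 97.5 × 0.2 = 19.5
  Presentations 51.5 × 0.21 = 10.815
  Portfolio 100 × 0.15 = 15
  Written exam 48.5 × 0.07 = 3.395
  Weekly reports 83.5 × 0.09 = 7.515
Sum = 69.6
69.6 is ≥ 67 and < 70 → D+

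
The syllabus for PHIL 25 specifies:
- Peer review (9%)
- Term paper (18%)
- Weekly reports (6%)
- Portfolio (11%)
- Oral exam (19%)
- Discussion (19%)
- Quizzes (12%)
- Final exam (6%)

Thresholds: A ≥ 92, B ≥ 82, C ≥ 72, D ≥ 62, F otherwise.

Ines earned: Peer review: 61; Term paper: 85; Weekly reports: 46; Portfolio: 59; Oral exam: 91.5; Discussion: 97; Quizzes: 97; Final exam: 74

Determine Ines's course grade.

C

Weighted total:
  Peer review 61 × 0.09 = 5.49
  Term paper 85 × 0.18 = 15.3
  Weekly reports 46 × 0.06 = 2.76
  Portfolio 59 × 0.11 = 6.49
  Oral exam 91.5 × 0.19 = 17.385
  Discussion 97 × 0.19 = 18.43
  Quizzes 97 × 0.12 = 11.64
  Final exam 74 × 0.06 = 4.44
Sum = 81.935
81.935 is ≥ 72 and < 82 → C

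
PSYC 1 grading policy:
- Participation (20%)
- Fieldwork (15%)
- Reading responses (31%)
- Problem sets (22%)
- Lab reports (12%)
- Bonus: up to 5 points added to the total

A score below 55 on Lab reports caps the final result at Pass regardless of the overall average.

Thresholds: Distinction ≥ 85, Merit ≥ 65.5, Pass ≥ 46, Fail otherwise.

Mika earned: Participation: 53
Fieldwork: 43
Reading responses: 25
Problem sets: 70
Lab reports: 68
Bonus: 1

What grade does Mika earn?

Pass

Lab reports score 68 ≥ 55: minimum met.
Weighted total:
  Participation 53 × 0.2 = 10.6
  Fieldwork 43 × 0.15 = 6.45
  Reading responses 25 × 0.31 = 7.75
  Problem sets 70 × 0.22 = 15.4
  Lab reports 68 × 0.12 = 8.16
Sum = 48.36
Bonus: 48.36 + 1 = 49.36
49.36 is ≥ 46 and < 65.5 → Pass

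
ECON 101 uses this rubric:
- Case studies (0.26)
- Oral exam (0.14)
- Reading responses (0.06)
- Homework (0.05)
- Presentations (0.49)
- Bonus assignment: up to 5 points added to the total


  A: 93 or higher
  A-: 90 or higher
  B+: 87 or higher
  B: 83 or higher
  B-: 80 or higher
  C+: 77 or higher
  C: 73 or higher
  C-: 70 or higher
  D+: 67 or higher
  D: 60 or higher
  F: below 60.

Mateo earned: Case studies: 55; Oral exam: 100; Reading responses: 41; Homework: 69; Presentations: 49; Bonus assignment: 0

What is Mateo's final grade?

F

Weighted total:
  Case studies 55 × 0.26 = 14.3
  Oral exam 100 × 0.14 = 14
  Reading responses 41 × 0.06 = 2.46
  Homework 69 × 0.05 = 3.45
  Presentations 49 × 0.49 = 24.01
Sum = 58.22
Bonus assignment: 58.22 + 0 = 58.22
58.22 < 60 → F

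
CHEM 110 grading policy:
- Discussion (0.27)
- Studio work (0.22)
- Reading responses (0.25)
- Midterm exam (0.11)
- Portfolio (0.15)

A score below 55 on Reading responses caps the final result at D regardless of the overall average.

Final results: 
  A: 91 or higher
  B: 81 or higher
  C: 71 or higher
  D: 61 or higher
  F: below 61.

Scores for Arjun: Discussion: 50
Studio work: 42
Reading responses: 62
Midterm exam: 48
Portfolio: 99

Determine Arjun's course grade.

F

Reading responses score 62 ≥ 55: minimum met.
Weighted total:
  Discussion 50 × 0.27 = 13.5
  Studio work 42 × 0.22 = 9.24
  Reading responses 62 × 0.25 = 15.5
  Midterm exam 48 × 0.11 = 5.28
  Portfolio 99 × 0.15 = 14.85
Sum = 58.37
58.37 < 61 → F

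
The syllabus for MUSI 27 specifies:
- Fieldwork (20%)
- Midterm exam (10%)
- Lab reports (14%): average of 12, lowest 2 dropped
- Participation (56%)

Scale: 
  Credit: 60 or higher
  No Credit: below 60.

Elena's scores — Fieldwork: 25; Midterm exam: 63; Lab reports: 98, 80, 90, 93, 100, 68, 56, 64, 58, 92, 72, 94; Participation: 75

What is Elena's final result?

Lab reports: drop 56, 58 → average of remaining 10 = 851/10 = 85.1
Weighted total:
  Fieldwork 25 × 0.2 = 5
  Midterm exam 63 × 0.1 = 6.3
  Lab reports 85.1 × 0.14 = 11.914
  Participation 75 × 0.56 = 42
Sum = 65.214
65.214 ≥ 60 → Credit

Credit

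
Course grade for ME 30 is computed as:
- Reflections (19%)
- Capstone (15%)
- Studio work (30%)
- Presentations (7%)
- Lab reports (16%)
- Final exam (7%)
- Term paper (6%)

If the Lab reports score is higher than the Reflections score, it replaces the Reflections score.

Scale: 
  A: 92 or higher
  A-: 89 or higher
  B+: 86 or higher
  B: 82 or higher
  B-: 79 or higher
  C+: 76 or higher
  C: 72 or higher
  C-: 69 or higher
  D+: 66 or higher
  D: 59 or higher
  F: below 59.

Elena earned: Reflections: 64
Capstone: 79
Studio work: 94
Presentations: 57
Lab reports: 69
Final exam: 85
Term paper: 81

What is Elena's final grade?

Lab reports (69) > Reflections (64), so Reflections counts as 69.
Weighted total:
  Reflections 69 × 0.19 = 13.11
  Capstone 79 × 0.15 = 11.85
  Studio work 94 × 0.3 = 28.2
  Presentations 57 × 0.07 = 3.99
  Lab reports 69 × 0.16 = 11.04
  Final exam 85 × 0.07 = 5.95
  Term paper 81 × 0.06 = 4.86
Sum = 79
79 is ≥ 79 and < 82 → B-

B-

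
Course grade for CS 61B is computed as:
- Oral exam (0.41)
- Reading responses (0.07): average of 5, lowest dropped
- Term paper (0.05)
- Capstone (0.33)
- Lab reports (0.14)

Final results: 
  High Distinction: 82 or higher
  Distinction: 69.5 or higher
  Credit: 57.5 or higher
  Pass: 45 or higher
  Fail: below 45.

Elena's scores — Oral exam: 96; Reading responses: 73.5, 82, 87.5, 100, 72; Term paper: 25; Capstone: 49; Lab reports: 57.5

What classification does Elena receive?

Reading responses: drop 72 → average of remaining 4 = 343/4 = 85.75
Weighted total:
  Oral exam 96 × 0.41 = 39.36
  Reading responses 85.75 × 0.07 = 6.0025
  Term paper 25 × 0.05 = 1.25
  Capstone 49 × 0.33 = 16.17
  Lab reports 57.5 × 0.14 = 8.05
Sum = 70.8325
70.8325 is ≥ 69.5 and < 82 → Distinction

Distinction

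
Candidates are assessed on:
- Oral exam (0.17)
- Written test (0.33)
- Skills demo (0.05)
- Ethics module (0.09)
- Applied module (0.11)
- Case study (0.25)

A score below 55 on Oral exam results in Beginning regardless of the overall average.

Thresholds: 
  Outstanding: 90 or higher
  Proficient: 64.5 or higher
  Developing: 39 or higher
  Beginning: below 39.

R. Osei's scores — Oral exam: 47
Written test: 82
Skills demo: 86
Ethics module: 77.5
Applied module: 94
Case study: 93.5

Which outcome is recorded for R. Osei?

Beginning

Oral exam score 47 < 55: minimum not met.
Weighted total:
  Oral exam 47 × 0.17 = 7.99
  Written test 82 × 0.33 = 27.06
  Skills demo 86 × 0.05 = 4.3
  Ethics module 77.5 × 0.09 = 6.975
  Applied module 94 × 0.11 = 10.34
  Case study 93.5 × 0.25 = 23.375
Sum = 80.04
Because the Oral exam minimum was not met, the result is Beginning.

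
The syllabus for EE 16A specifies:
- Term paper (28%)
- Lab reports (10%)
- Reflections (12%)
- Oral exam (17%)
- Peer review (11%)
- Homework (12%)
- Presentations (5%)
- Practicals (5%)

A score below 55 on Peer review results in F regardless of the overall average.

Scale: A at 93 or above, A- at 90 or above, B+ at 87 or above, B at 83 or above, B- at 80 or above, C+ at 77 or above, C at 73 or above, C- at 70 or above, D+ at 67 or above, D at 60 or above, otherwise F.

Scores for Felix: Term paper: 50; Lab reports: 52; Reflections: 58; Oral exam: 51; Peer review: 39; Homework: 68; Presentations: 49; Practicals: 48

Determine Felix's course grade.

Peer review score 39 < 55: minimum not met.
Weighted total:
  Term paper 50 × 0.28 = 14
  Lab reports 52 × 0.1 = 5.2
  Reflections 58 × 0.12 = 6.96
  Oral exam 51 × 0.17 = 8.67
  Peer review 39 × 0.11 = 4.29
  Homework 68 × 0.12 = 8.16
  Presentations 49 × 0.05 = 2.45
  Practicals 48 × 0.05 = 2.4
Sum = 52.13
Because the Peer review minimum was not met, the result is F.

F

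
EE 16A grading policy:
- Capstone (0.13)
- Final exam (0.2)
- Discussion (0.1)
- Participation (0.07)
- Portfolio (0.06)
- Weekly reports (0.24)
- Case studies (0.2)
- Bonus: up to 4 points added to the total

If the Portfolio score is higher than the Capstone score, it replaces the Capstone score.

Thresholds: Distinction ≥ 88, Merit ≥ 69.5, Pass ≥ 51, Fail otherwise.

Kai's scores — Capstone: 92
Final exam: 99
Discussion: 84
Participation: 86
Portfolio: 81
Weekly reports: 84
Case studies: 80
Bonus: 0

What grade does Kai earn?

Merit

Portfolio (81) ≤ Capstone (92), so Capstone stays at 92.
Weighted total:
  Capstone 92 × 0.13 = 11.96
  Final exam 99 × 0.2 = 19.8
  Discussion 84 × 0.1 = 8.4
  Participation 86 × 0.07 = 6.02
  Portfolio 81 × 0.06 = 4.86
  Weekly reports 84 × 0.24 = 20.16
  Case studies 80 × 0.2 = 16
Sum = 87.2
Bonus: 87.2 + 0 = 87.2
87.2 is ≥ 69.5 and < 88 → Merit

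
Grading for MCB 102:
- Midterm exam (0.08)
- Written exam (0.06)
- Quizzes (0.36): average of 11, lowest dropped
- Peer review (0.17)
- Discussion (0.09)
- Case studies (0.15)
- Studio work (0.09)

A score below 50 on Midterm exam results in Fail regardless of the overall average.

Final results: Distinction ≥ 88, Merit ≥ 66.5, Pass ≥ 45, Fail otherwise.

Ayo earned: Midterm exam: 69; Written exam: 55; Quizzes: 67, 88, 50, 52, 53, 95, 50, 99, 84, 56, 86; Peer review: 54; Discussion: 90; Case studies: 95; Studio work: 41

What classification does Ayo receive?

Merit

Quizzes: drop 50 → average of remaining 10 = 730/10 = 73
Midterm exam score 69 ≥ 50: minimum met.
Weighted total:
  Midterm exam 69 × 0.08 = 5.52
  Written exam 55 × 0.06 = 3.3
  Quizzes 73 × 0.36 = 26.28
  Peer review 54 × 0.17 = 9.18
  Discussion 90 × 0.09 = 8.1
  Case studies 95 × 0.15 = 14.25
  Studio work 41 × 0.09 = 3.69
Sum = 70.32
70.32 is ≥ 66.5 and < 88 → Merit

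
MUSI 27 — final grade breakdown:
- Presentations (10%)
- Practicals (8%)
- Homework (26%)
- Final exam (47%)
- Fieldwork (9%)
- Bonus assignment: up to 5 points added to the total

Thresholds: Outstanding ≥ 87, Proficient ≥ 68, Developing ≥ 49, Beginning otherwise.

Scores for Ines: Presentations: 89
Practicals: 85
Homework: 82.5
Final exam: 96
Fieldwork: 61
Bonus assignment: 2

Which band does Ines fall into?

Weighted total:
  Presentations 89 × 0.1 = 8.9
  Practicals 85 × 0.08 = 6.8
  Homework 82.5 × 0.26 = 21.45
  Final exam 96 × 0.47 = 45.12
  Fieldwork 61 × 0.09 = 5.49
Sum = 87.76
Bonus assignment: 87.76 + 2 = 89.76
89.76 ≥ 87 → Outstanding

Outstanding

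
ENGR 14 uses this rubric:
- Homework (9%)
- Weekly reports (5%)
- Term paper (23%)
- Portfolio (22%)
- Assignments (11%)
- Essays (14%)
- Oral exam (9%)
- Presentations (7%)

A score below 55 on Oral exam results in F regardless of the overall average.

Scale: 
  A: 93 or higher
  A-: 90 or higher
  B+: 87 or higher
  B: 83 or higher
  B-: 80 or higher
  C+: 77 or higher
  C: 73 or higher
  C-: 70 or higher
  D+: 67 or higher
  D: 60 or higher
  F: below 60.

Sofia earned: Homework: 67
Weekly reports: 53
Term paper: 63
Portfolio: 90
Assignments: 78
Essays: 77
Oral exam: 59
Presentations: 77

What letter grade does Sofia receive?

Oral exam score 59 ≥ 55: minimum met.
Weighted total:
  Homework 67 × 0.09 = 6.03
  Weekly reports 53 × 0.05 = 2.65
  Term paper 63 × 0.23 = 14.49
  Portfolio 90 × 0.22 = 19.8
  Assignments 78 × 0.11 = 8.58
  Essays 77 × 0.14 = 10.78
  Oral exam 59 × 0.09 = 5.31
  Presentations 77 × 0.07 = 5.39
Sum = 73.03
73.03 is ≥ 73 and < 77 → C

C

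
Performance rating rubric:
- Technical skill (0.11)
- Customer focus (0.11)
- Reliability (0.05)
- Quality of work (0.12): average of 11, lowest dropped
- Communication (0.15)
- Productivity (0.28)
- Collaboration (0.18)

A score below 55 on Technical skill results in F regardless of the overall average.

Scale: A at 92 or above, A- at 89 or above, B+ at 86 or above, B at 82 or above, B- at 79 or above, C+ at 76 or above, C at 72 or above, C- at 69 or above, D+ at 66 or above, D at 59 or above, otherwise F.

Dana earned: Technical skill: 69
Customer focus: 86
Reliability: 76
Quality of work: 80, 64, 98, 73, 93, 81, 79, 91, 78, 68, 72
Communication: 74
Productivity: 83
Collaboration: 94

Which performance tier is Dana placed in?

B-

Quality of work: drop 64 → average of remaining 10 = 813/10 = 81.3
Technical skill score 69 ≥ 55: minimum met.
Weighted total:
  Technical skill 69 × 0.11 = 7.59
  Customer focus 86 × 0.11 = 9.46
  Reliability 76 × 0.05 = 3.8
  Quality of work 81.3 × 0.12 = 9.756
  Communication 74 × 0.15 = 11.1
  Productivity 83 × 0.28 = 23.24
  Collaboration 94 × 0.18 = 16.92
Sum = 81.866
81.866 is ≥ 79 and < 82 → B-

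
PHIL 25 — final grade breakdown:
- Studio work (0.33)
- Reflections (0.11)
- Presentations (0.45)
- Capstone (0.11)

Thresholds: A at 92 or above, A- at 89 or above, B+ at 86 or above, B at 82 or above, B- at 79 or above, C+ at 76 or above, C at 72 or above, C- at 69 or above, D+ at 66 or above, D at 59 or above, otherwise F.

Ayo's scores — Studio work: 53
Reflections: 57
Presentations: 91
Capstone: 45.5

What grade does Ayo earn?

Weighted total:
  Studio work 53 × 0.33 = 17.49
  Reflections 57 × 0.11 = 6.27
  Presentations 91 × 0.45 = 40.95
  Capstone 45.5 × 0.11 = 5.005
Sum = 69.715
69.715 is ≥ 69 and < 72 → C-

C-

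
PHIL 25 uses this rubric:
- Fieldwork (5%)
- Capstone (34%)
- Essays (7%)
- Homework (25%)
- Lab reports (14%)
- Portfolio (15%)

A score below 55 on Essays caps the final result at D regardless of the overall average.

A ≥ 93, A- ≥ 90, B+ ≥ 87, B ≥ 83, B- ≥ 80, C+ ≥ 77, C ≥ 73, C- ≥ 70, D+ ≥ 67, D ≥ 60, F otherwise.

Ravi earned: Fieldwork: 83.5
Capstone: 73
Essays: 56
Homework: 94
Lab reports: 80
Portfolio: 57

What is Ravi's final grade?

Essays score 56 ≥ 55: minimum met.
Weighted total:
  Fieldwork 83.5 × 0.05 = 4.175
  Capstone 73 × 0.34 = 24.82
  Essays 56 × 0.07 = 3.92
  Homework 94 × 0.25 = 23.5
  Lab reports 80 × 0.14 = 11.2
  Portfolio 57 × 0.15 = 8.55
Sum = 76.165
76.165 is ≥ 73 and < 77 → C

C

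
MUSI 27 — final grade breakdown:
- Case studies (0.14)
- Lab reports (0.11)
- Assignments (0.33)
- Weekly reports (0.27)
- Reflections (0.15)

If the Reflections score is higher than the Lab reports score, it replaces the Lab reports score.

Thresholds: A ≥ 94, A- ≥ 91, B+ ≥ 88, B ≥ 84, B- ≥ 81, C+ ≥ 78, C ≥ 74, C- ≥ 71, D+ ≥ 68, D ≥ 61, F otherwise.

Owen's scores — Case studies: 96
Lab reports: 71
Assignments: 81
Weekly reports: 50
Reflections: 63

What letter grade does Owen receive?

Reflections (63) ≤ Lab reports (71), so Lab reports stays at 71.
Weighted total:
  Case studies 96 × 0.14 = 13.44
  Lab reports 71 × 0.11 = 7.81
  Assignments 81 × 0.33 = 26.73
  Weekly reports 50 × 0.27 = 13.5
  Reflections 63 × 0.15 = 9.45
Sum = 70.93
70.93 is ≥ 68 and < 71 → D+

D+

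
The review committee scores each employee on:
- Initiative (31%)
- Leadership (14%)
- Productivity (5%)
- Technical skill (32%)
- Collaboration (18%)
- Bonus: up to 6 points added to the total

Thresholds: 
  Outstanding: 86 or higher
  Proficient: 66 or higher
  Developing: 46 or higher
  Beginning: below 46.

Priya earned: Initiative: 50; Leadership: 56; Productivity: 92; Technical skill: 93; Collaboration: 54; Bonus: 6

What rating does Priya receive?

Proficient

Weighted total:
  Initiative 50 × 0.31 = 15.5
  Leadership 56 × 0.14 = 7.84
  Productivity 92 × 0.05 = 4.6
  Technical skill 93 × 0.32 = 29.76
  Collaboration 54 × 0.18 = 9.72
Sum = 67.42
Bonus: 67.42 + 6 = 73.42
73.42 is ≥ 66 and < 86 → Proficient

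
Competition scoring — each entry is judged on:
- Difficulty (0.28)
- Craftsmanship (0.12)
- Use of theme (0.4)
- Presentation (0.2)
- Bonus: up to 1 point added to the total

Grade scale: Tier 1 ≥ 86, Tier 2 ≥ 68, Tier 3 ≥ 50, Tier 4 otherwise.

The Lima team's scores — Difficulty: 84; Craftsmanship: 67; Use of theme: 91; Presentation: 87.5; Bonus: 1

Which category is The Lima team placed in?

Weighted total:
  Difficulty 84 × 0.28 = 23.52
  Craftsmanship 67 × 0.12 = 8.04
  Use of theme 91 × 0.4 = 36.4
  Presentation 87.5 × 0.2 = 17.5
Sum = 85.46
Bonus: 85.46 + 1 = 86.46
86.46 ≥ 86 → Tier 1

Tier 1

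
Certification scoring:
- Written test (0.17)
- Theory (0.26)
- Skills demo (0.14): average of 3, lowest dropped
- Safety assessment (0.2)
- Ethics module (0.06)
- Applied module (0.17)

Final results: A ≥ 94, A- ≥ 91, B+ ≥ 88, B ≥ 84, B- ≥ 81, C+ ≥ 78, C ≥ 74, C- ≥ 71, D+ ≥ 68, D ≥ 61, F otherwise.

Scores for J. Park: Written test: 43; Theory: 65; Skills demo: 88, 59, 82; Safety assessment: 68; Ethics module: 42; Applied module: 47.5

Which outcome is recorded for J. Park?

Skills demo: drop 59 → average of remaining 2 = 170/2 = 85
Weighted total:
  Written test 43 × 0.17 = 7.31
  Theory 65 × 0.26 = 16.9
  Skills demo 85 × 0.14 = 11.9
  Safety assessment 68 × 0.2 = 13.6
  Ethics module 42 × 0.06 = 2.52
  Applied module 47.5 × 0.17 = 8.075
Sum = 60.305
60.305 < 61 → F

F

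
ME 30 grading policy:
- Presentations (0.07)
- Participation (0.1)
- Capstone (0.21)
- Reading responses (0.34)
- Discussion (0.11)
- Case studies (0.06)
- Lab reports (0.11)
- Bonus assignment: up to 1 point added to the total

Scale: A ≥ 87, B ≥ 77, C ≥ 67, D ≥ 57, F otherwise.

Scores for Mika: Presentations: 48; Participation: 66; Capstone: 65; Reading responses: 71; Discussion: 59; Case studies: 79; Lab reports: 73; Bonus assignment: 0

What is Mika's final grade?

C

Weighted total:
  Presentations 48 × 0.07 = 3.36
  Participation 66 × 0.1 = 6.6
  Capstone 65 × 0.21 = 13.65
  Reading responses 71 × 0.34 = 24.14
  Discussion 59 × 0.11 = 6.49
  Case studies 79 × 0.06 = 4.74
  Lab reports 73 × 0.11 = 8.03
Sum = 67.01
Bonus assignment: 67.01 + 0 = 67.01
67.01 is ≥ 67 and < 77 → C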